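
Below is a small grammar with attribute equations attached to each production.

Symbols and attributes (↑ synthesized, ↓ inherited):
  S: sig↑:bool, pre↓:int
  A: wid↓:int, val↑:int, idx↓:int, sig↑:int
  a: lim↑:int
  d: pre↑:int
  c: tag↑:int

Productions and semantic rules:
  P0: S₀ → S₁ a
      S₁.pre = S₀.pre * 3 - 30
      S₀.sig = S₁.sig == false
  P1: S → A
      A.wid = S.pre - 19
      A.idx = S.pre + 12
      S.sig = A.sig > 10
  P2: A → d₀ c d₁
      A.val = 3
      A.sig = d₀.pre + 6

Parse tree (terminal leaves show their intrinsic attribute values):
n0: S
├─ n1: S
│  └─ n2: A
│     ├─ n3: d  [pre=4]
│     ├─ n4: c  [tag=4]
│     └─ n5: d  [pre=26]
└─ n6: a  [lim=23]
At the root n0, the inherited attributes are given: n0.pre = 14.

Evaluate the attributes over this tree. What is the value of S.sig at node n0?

1. n0.pre = 14  [given at root]
2. n1.pre = 12  [S₀.pre * 3 - 30]
3. n2.wid = -7  [S.pre - 19]
4. n2.idx = 24  [S.pre + 12]
5. n3.pre = 4  [terminal]
6. n4.tag = 4  [terminal]
7. n5.pre = 26  [terminal]
8. n2.val = 3  [3]
9. n2.sig = 10  [d₀.pre + 6]
10. n1.sig = false  [A.sig > 10]
11. n6.lim = 23  [terminal]
12. n0.sig = true  [S₁.sig == false]

true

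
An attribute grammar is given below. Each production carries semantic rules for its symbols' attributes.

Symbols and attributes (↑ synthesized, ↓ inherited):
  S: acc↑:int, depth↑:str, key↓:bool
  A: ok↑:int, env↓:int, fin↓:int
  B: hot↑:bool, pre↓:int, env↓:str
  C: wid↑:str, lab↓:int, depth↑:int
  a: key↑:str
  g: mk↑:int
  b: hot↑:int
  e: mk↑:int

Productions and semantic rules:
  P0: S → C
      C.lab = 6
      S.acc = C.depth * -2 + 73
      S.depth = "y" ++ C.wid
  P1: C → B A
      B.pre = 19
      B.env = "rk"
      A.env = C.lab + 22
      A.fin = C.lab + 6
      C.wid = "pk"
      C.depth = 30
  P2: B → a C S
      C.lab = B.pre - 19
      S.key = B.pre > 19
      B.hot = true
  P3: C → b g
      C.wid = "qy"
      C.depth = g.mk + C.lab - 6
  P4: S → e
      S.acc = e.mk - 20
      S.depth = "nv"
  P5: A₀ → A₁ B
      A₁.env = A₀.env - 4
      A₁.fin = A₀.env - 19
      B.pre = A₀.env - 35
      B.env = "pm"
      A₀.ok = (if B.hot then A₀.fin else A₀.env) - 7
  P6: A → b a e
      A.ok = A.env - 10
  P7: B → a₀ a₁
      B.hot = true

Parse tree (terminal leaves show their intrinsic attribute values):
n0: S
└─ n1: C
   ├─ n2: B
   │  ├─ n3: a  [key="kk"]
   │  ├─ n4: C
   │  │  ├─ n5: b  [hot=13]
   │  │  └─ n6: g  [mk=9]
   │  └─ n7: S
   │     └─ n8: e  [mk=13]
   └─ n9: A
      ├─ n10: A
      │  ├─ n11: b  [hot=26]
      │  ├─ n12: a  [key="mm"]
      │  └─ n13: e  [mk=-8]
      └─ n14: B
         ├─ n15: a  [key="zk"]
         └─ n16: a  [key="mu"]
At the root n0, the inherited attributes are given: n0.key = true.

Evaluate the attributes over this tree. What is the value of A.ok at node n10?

1. n0.key = true  [given at root]
2. n1.lab = 6  [6]
3. n2.pre = 19  [19]
4. n2.env = "rk"  ["rk"]
5. n3.key = "kk"  [terminal]
6. n4.lab = 0  [B.pre - 19]
7. n5.hot = 13  [terminal]
8. n6.mk = 9  [terminal]
9. n4.wid = "qy"  ["qy"]
10. n4.depth = 3  [g.mk + C.lab - 6]
11. n7.key = false  [B.pre > 19]
12. n8.mk = 13  [terminal]
13. n7.acc = -7  [e.mk - 20]
14. n7.depth = "nv"  ["nv"]
15. n2.hot = true  [true]
16. n9.env = 28  [C.lab + 22]
17. n9.fin = 12  [C.lab + 6]
18. n10.env = 24  [A₀.env - 4]
19. n10.fin = 9  [A₀.env - 19]
20. n11.hot = 26  [terminal]
21. n12.key = "mm"  [terminal]
22. n13.mk = -8  [terminal]
23. n10.ok = 14  [A.env - 10]
24. n14.pre = -7  [A₀.env - 35]
25. n14.env = "pm"  ["pm"]
26. n15.key = "zk"  [terminal]
27. n16.key = "mu"  [terminal]
28. n14.hot = true  [true]
29. n9.ok = 5  [(if B.hot then A₀.fin else A₀.env) - 7]
30. n1.wid = "pk"  ["pk"]
31. n1.depth = 30  [30]
32. n0.acc = 13  [C.depth * -2 + 73]
33. n0.depth = "ypk"  ["y" ++ C.wid]

14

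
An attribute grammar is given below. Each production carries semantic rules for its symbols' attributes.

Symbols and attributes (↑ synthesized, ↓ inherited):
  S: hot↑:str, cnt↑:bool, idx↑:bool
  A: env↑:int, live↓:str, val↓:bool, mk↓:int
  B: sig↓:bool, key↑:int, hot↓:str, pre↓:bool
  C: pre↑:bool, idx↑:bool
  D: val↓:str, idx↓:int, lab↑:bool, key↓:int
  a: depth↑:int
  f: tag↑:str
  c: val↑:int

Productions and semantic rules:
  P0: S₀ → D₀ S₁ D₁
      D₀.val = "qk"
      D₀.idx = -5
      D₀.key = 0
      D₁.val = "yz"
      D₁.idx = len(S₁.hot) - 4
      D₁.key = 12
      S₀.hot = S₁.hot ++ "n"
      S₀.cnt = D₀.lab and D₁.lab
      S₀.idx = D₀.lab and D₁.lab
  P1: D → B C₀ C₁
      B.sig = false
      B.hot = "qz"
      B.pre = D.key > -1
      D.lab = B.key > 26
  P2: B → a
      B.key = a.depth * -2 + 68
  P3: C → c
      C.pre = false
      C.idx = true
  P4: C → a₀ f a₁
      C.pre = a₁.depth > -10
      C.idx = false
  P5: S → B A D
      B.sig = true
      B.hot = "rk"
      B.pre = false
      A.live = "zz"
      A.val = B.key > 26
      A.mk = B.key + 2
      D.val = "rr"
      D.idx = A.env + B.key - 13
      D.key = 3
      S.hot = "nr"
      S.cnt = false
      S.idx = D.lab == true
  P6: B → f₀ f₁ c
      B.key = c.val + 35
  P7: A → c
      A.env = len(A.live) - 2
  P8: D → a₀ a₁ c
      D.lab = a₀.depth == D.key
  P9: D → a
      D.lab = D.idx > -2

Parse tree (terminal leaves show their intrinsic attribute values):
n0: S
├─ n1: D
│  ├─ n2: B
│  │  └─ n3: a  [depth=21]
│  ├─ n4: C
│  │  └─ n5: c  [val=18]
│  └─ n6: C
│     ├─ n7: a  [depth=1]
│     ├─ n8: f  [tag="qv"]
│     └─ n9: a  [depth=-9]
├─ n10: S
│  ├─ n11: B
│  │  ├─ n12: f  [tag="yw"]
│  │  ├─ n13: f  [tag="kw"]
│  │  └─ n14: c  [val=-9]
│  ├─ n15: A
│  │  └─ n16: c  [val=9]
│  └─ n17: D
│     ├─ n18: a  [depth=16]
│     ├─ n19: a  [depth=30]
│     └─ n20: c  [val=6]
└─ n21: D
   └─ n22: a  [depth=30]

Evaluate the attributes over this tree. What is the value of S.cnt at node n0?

false

1. n1.val = "qk"  ["qk"]
2. n1.idx = -5  [-5]
3. n1.key = 0  [0]
4. n2.sig = false  [false]
5. n2.hot = "qz"  ["qz"]
6. n2.pre = true  [D.key > -1]
7. n3.depth = 21  [terminal]
8. n2.key = 26  [a.depth * -2 + 68]
9. n5.val = 18  [terminal]
10. n4.pre = false  [false]
11. n4.idx = true  [true]
12. n7.depth = 1  [terminal]
13. n8.tag = "qv"  [terminal]
14. n9.depth = -9  [terminal]
15. n6.pre = true  [a₁.depth > -10]
16. n6.idx = false  [false]
17. n1.lab = false  [B.key > 26]
18. n11.sig = true  [true]
19. n11.hot = "rk"  ["rk"]
20. n11.pre = false  [false]
21. n12.tag = "yw"  [terminal]
22. n13.tag = "kw"  [terminal]
23. n14.val = -9  [terminal]
24. n11.key = 26  [c.val + 35]
25. n15.live = "zz"  ["zz"]
26. n15.val = false  [B.key > 26]
27. n15.mk = 28  [B.key + 2]
28. n16.val = 9  [terminal]
29. n15.env = 0  [len(A.live) - 2]
30. n17.val = "rr"  ["rr"]
31. n17.idx = 13  [A.env + B.key - 13]
32. n17.key = 3  [3]
33. n18.depth = 16  [terminal]
34. n19.depth = 30  [terminal]
35. n20.val = 6  [terminal]
36. n17.lab = false  [a₀.depth == D.key]
37. n10.hot = "nr"  ["nr"]
38. n10.cnt = false  [false]
39. n10.idx = false  [D.lab == true]
40. n21.val = "yz"  ["yz"]
41. n21.idx = -2  [len(S₁.hot) - 4]
42. n21.key = 12  [12]
43. n22.depth = 30  [terminal]
44. n21.lab = false  [D.idx > -2]
45. n0.hot = "nrn"  [S₁.hot ++ "n"]
46. n0.cnt = false  [D₀.lab and D₁.lab]
47. n0.idx = false  [D₀.lab and D₁.lab]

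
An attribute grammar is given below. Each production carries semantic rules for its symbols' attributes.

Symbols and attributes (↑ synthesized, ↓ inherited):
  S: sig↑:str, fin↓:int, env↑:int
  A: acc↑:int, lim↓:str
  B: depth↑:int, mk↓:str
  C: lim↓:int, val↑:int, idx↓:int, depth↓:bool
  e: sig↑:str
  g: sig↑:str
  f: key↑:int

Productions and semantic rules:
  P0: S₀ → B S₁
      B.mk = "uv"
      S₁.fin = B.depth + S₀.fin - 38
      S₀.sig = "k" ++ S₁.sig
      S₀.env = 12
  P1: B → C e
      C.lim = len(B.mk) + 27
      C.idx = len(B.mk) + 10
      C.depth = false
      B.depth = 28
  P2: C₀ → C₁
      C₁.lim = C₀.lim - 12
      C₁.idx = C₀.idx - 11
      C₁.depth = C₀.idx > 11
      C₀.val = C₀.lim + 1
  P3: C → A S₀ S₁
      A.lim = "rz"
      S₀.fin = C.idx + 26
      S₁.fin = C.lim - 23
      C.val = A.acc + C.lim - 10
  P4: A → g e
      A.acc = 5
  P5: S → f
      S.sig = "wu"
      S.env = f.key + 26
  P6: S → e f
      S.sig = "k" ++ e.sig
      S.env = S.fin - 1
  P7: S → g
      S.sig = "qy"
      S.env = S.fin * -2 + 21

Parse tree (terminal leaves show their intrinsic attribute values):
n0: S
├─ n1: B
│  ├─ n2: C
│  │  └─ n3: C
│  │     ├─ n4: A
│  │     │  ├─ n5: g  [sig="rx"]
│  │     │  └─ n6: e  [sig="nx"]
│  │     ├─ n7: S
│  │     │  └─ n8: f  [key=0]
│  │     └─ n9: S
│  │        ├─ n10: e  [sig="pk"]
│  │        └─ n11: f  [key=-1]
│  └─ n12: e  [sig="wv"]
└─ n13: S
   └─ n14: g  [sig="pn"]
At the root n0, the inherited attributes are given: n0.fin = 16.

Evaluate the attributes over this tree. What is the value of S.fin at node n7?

27

1. n0.fin = 16  [given at root]
2. n1.mk = "uv"  ["uv"]
3. n2.lim = 29  [len(B.mk) + 27]
4. n2.idx = 12  [len(B.mk) + 10]
5. n2.depth = false  [false]
6. n3.lim = 17  [C₀.lim - 12]
7. n3.idx = 1  [C₀.idx - 11]
8. n3.depth = true  [C₀.idx > 11]
9. n4.lim = "rz"  ["rz"]
10. n5.sig = "rx"  [terminal]
11. n6.sig = "nx"  [terminal]
12. n4.acc = 5  [5]
13. n7.fin = 27  [C.idx + 26]
14. n8.key = 0  [terminal]
15. n7.sig = "wu"  ["wu"]
16. n7.env = 26  [f.key + 26]
17. n9.fin = -6  [C.lim - 23]
18. n10.sig = "pk"  [terminal]
19. n11.key = -1  [terminal]
20. n9.sig = "kpk"  ["k" ++ e.sig]
21. n9.env = -7  [S.fin - 1]
22. n3.val = 12  [A.acc + C.lim - 10]
23. n2.val = 30  [C₀.lim + 1]
24. n12.sig = "wv"  [terminal]
25. n1.depth = 28  [28]
26. n13.fin = 6  [B.depth + S₀.fin - 38]
27. n14.sig = "pn"  [terminal]
28. n13.sig = "qy"  ["qy"]
29. n13.env = 9  [S.fin * -2 + 21]
30. n0.sig = "kqy"  ["k" ++ S₁.sig]
31. n0.env = 12  [12]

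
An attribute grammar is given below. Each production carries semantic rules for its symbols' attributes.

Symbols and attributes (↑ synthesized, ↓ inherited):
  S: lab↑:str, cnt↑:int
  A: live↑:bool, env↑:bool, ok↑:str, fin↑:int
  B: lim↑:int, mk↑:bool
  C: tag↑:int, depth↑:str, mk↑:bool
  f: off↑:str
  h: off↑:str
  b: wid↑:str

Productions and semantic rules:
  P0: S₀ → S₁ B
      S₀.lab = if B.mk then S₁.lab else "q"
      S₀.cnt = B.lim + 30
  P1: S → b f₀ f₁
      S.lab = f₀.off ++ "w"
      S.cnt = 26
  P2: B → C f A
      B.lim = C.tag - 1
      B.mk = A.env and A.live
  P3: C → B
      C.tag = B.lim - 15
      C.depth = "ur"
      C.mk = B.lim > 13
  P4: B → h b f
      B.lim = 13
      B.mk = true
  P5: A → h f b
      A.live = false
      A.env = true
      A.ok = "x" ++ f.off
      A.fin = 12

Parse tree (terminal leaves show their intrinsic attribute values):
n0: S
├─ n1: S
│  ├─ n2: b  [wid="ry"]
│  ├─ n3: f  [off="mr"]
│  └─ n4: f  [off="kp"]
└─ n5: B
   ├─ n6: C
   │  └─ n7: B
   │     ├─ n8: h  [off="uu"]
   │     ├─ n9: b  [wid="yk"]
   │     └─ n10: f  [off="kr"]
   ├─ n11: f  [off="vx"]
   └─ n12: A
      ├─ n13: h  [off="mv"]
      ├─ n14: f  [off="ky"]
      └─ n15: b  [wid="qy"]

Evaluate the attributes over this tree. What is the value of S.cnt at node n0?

27

1. n2.wid = "ry"  [terminal]
2. n3.off = "mr"  [terminal]
3. n4.off = "kp"  [terminal]
4. n1.lab = "mrw"  [f₀.off ++ "w"]
5. n1.cnt = 26  [26]
6. n8.off = "uu"  [terminal]
7. n9.wid = "yk"  [terminal]
8. n10.off = "kr"  [terminal]
9. n7.lim = 13  [13]
10. n7.mk = true  [true]
11. n6.tag = -2  [B.lim - 15]
12. n6.depth = "ur"  ["ur"]
13. n6.mk = false  [B.lim > 13]
14. n11.off = "vx"  [terminal]
15. n13.off = "mv"  [terminal]
16. n14.off = "ky"  [terminal]
17. n15.wid = "qy"  [terminal]
18. n12.live = false  [false]
19. n12.env = true  [true]
20. n12.ok = "xky"  ["x" ++ f.off]
21. n12.fin = 12  [12]
22. n5.lim = -3  [C.tag - 1]
23. n5.mk = false  [A.env and A.live]
24. n0.lab = "q"  [if B.mk then S₁.lab else "q"]
25. n0.cnt = 27  [B.lim + 30]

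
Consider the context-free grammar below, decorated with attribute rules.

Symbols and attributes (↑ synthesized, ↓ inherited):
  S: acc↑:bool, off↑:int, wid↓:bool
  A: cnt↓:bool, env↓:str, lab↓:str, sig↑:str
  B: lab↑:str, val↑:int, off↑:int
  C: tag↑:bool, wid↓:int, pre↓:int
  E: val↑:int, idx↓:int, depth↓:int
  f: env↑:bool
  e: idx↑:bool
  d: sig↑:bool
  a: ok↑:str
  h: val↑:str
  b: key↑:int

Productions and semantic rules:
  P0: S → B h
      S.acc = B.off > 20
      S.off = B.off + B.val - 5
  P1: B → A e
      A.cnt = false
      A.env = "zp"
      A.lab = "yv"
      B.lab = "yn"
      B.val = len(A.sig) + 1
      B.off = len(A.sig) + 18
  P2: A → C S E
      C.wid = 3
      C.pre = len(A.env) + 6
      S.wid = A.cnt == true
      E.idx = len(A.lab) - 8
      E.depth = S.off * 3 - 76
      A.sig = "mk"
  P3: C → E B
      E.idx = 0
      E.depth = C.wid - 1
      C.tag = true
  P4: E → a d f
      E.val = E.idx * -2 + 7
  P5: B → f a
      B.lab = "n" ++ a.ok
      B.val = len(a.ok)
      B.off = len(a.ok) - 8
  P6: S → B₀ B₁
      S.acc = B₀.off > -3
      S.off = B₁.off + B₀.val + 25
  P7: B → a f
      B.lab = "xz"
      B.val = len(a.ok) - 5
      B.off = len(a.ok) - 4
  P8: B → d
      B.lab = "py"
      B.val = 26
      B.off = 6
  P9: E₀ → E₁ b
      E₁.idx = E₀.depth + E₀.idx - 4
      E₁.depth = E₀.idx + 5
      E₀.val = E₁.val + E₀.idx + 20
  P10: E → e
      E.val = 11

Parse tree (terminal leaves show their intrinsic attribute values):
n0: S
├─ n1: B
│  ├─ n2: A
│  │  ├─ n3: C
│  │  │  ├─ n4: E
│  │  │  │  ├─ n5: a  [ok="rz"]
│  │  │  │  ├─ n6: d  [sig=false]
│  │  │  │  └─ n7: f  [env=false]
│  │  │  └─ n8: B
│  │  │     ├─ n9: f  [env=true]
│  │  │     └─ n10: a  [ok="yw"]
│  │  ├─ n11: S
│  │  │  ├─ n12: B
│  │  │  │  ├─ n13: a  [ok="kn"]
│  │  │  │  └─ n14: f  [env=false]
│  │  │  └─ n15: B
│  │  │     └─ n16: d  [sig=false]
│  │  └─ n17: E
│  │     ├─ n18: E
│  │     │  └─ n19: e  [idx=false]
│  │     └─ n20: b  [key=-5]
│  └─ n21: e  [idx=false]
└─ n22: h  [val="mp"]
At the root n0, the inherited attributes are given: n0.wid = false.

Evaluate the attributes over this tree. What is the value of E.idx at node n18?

-2

1. n0.wid = false  [given at root]
2. n2.cnt = false  [false]
3. n2.env = "zp"  ["zp"]
4. n2.lab = "yv"  ["yv"]
5. n3.wid = 3  [3]
6. n3.pre = 8  [len(A.env) + 6]
7. n4.idx = 0  [0]
8. n4.depth = 2  [C.wid - 1]
9. n5.ok = "rz"  [terminal]
10. n6.sig = false  [terminal]
11. n7.env = false  [terminal]
12. n4.val = 7  [E.idx * -2 + 7]
13. n9.env = true  [terminal]
14. n10.ok = "yw"  [terminal]
15. n8.lab = "nyw"  ["n" ++ a.ok]
16. n8.val = 2  [len(a.ok)]
17. n8.off = -6  [len(a.ok) - 8]
18. n3.tag = true  [true]
19. n11.wid = false  [A.cnt == true]
20. n13.ok = "kn"  [terminal]
21. n14.env = false  [terminal]
22. n12.lab = "xz"  ["xz"]
23. n12.val = -3  [len(a.ok) - 5]
24. n12.off = -2  [len(a.ok) - 4]
25. n16.sig = false  [terminal]
26. n15.lab = "py"  ["py"]
27. n15.val = 26  [26]
28. n15.off = 6  [6]
29. n11.acc = true  [B₀.off > -3]
30. n11.off = 28  [B₁.off + B₀.val + 25]
31. n17.idx = -6  [len(A.lab) - 8]
32. n17.depth = 8  [S.off * 3 - 76]
33. n18.idx = -2  [E₀.depth + E₀.idx - 4]
34. n18.depth = -1  [E₀.idx + 5]
35. n19.idx = false  [terminal]
36. n18.val = 11  [11]
37. n20.key = -5  [terminal]
38. n17.val = 25  [E₁.val + E₀.idx + 20]
39. n2.sig = "mk"  ["mk"]
40. n21.idx = false  [terminal]
41. n1.lab = "yn"  ["yn"]
42. n1.val = 3  [len(A.sig) + 1]
43. n1.off = 20  [len(A.sig) + 18]
44. n22.val = "mp"  [terminal]
45. n0.acc = false  [B.off > 20]
46. n0.off = 18  [B.off + B.val - 5]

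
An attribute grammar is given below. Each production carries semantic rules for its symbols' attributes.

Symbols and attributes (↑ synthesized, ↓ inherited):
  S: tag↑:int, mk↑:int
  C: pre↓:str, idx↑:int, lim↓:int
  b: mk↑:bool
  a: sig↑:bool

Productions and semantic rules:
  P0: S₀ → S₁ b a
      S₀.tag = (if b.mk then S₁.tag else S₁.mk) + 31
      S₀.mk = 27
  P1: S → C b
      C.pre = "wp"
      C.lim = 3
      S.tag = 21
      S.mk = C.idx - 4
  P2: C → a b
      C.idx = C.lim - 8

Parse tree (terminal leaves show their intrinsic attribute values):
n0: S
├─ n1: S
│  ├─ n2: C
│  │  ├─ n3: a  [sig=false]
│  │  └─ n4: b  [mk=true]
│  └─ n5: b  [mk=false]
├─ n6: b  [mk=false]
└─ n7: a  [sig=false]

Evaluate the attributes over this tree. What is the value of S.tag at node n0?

22

1. n2.pre = "wp"  ["wp"]
2. n2.lim = 3  [3]
3. n3.sig = false  [terminal]
4. n4.mk = true  [terminal]
5. n2.idx = -5  [C.lim - 8]
6. n5.mk = false  [terminal]
7. n1.tag = 21  [21]
8. n1.mk = -9  [C.idx - 4]
9. n6.mk = false  [terminal]
10. n7.sig = false  [terminal]
11. n0.tag = 22  [(if b.mk then S₁.tag else S₁.mk) + 31]
12. n0.mk = 27  [27]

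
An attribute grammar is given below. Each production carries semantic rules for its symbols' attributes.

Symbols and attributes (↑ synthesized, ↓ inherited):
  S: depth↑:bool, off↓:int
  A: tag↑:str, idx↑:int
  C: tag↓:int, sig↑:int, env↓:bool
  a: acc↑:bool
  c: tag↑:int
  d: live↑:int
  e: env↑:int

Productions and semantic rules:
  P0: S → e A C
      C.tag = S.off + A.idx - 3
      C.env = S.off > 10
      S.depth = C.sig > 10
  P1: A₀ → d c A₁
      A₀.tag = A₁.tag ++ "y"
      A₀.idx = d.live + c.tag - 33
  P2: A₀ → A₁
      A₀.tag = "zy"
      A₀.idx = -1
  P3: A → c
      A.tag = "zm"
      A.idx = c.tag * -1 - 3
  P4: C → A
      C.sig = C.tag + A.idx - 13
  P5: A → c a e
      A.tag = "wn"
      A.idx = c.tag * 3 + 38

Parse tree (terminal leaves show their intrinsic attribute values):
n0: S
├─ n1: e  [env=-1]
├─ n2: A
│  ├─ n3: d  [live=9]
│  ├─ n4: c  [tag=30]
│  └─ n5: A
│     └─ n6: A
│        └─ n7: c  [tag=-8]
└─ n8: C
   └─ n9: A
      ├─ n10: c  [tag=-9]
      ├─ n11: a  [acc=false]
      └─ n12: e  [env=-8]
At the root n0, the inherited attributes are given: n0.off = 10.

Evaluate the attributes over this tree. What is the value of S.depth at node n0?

true

1. n0.off = 10  [given at root]
2. n1.env = -1  [terminal]
3. n3.live = 9  [terminal]
4. n4.tag = 30  [terminal]
5. n7.tag = -8  [terminal]
6. n6.tag = "zm"  ["zm"]
7. n6.idx = 5  [c.tag * -1 - 3]
8. n5.tag = "zy"  ["zy"]
9. n5.idx = -1  [-1]
10. n2.tag = "zyy"  [A₁.tag ++ "y"]
11. n2.idx = 6  [d.live + c.tag - 33]
12. n8.tag = 13  [S.off + A.idx - 3]
13. n8.env = false  [S.off > 10]
14. n10.tag = -9  [terminal]
15. n11.acc = false  [terminal]
16. n12.env = -8  [terminal]
17. n9.tag = "wn"  ["wn"]
18. n9.idx = 11  [c.tag * 3 + 38]
19. n8.sig = 11  [C.tag + A.idx - 13]
20. n0.depth = true  [C.sig > 10]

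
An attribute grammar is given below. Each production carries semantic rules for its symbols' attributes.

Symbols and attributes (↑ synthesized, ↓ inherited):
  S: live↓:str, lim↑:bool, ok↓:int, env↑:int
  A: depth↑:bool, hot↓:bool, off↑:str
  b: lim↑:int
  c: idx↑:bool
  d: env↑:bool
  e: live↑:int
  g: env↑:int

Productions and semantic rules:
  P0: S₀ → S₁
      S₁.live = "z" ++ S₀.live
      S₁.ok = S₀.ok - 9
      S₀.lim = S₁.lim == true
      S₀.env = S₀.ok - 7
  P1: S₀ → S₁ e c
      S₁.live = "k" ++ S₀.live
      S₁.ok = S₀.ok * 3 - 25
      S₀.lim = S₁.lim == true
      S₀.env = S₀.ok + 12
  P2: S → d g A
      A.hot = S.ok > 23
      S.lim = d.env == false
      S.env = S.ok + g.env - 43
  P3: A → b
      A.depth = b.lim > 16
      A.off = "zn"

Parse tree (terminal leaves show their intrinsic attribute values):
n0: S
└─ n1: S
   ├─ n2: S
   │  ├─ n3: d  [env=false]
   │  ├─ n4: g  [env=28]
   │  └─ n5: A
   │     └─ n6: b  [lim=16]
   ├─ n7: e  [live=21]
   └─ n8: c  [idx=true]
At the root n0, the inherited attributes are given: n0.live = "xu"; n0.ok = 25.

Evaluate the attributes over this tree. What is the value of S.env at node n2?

1. n0.live = "xu"  [given at root]
2. n0.ok = 25  [given at root]
3. n1.live = "zxu"  ["z" ++ S₀.live]
4. n1.ok = 16  [S₀.ok - 9]
5. n2.live = "kzxu"  ["k" ++ S₀.live]
6. n2.ok = 23  [S₀.ok * 3 - 25]
7. n3.env = false  [terminal]
8. n4.env = 28  [terminal]
9. n5.hot = false  [S.ok > 23]
10. n6.lim = 16  [terminal]
11. n5.depth = false  [b.lim > 16]
12. n5.off = "zn"  ["zn"]
13. n2.lim = true  [d.env == false]
14. n2.env = 8  [S.ok + g.env - 43]
15. n7.live = 21  [terminal]
16. n8.idx = true  [terminal]
17. n1.lim = true  [S₁.lim == true]
18. n1.env = 28  [S₀.ok + 12]
19. n0.lim = true  [S₁.lim == true]
20. n0.env = 18  [S₀.ok - 7]

8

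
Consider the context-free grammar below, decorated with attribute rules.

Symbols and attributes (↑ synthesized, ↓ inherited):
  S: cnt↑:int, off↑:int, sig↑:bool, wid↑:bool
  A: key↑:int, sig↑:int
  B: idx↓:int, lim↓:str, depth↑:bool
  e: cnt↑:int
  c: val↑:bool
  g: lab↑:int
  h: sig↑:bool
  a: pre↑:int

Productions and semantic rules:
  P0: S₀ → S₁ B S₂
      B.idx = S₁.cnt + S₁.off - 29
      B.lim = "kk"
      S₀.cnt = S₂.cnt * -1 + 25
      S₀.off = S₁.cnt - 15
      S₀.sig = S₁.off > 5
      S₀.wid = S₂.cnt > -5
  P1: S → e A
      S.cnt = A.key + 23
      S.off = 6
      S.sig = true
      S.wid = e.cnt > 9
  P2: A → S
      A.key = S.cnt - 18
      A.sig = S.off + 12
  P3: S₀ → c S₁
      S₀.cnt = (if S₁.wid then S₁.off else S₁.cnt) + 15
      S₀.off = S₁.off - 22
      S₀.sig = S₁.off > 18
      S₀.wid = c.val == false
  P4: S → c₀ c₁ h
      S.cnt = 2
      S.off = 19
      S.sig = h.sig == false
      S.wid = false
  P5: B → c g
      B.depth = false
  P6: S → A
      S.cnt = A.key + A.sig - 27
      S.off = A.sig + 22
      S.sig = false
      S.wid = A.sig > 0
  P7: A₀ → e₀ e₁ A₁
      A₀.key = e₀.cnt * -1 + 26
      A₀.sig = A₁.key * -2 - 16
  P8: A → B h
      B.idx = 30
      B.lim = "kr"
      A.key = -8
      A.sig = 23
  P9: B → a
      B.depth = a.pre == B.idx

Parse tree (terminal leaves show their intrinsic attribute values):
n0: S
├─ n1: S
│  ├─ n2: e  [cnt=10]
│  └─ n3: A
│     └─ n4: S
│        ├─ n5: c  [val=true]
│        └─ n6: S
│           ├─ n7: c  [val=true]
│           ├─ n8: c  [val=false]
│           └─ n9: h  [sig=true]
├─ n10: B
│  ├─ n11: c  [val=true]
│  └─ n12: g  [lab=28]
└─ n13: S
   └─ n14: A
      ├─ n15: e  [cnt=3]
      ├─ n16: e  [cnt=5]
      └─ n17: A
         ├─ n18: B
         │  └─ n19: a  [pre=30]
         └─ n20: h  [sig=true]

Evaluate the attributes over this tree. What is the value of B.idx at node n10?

-1

1. n2.cnt = 10  [terminal]
2. n5.val = true  [terminal]
3. n7.val = true  [terminal]
4. n8.val = false  [terminal]
5. n9.sig = true  [terminal]
6. n6.cnt = 2  [2]
7. n6.off = 19  [19]
8. n6.sig = false  [h.sig == false]
9. n6.wid = false  [false]
10. n4.cnt = 17  [(if S₁.wid then S₁.off else S₁.cnt) + 15]
11. n4.off = -3  [S₁.off - 22]
12. n4.sig = true  [S₁.off > 18]
13. n4.wid = false  [c.val == false]
14. n3.key = -1  [S.cnt - 18]
15. n3.sig = 9  [S.off + 12]
16. n1.cnt = 22  [A.key + 23]
17. n1.off = 6  [6]
18. n1.sig = true  [true]
19. n1.wid = true  [e.cnt > 9]
20. n10.idx = -1  [S₁.cnt + S₁.off - 29]
21. n10.lim = "kk"  ["kk"]
22. n11.val = true  [terminal]
23. n12.lab = 28  [terminal]
24. n10.depth = false  [false]
25. n15.cnt = 3  [terminal]
26. n16.cnt = 5  [terminal]
27. n18.idx = 30  [30]
28. n18.lim = "kr"  ["kr"]
29. n19.pre = 30  [terminal]
30. n18.depth = true  [a.pre == B.idx]
31. n20.sig = true  [terminal]
32. n17.key = -8  [-8]
33. n17.sig = 23  [23]
34. n14.key = 23  [e₀.cnt * -1 + 26]
35. n14.sig = 0  [A₁.key * -2 - 16]
36. n13.cnt = -4  [A.key + A.sig - 27]
37. n13.off = 22  [A.sig + 22]
38. n13.sig = false  [false]
39. n13.wid = false  [A.sig > 0]
40. n0.cnt = 29  [S₂.cnt * -1 + 25]
41. n0.off = 7  [S₁.cnt - 15]
42. n0.sig = true  [S₁.off > 5]
43. n0.wid = true  [S₂.cnt > -5]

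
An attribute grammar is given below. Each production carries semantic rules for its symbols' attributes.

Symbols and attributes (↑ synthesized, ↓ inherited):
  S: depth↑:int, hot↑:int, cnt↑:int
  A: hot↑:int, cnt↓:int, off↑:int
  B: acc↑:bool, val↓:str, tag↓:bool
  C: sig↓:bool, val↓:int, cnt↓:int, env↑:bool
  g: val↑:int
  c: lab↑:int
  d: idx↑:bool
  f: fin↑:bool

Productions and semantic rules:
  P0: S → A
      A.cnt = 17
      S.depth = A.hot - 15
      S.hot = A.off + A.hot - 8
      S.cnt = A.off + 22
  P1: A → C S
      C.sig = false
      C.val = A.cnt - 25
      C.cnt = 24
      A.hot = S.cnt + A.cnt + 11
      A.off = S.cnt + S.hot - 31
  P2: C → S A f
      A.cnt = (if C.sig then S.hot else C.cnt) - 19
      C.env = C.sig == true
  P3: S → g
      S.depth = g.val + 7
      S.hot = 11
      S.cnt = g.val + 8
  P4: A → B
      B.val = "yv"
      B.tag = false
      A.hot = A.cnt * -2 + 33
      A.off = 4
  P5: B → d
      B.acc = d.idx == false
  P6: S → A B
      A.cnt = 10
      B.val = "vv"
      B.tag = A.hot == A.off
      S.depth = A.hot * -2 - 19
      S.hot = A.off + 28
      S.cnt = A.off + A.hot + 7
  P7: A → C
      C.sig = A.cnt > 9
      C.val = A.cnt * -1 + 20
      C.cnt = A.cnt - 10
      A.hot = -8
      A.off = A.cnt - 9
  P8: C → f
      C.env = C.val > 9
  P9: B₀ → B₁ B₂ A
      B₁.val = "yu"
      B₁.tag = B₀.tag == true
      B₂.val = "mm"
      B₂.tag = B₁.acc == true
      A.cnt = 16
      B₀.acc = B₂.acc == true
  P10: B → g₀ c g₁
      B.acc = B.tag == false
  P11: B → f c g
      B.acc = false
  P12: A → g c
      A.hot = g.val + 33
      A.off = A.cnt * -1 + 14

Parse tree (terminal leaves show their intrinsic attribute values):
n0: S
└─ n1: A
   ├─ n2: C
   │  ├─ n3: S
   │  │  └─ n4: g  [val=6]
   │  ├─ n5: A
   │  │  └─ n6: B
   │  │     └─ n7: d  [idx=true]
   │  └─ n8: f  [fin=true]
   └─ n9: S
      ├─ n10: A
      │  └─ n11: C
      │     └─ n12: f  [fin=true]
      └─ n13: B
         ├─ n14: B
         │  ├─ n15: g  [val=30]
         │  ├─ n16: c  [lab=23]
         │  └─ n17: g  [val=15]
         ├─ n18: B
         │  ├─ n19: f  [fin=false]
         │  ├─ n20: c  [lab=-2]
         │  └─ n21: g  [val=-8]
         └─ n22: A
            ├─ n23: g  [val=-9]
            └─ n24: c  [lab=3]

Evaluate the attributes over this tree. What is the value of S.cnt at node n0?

20

1. n1.cnt = 17  [17]
2. n2.sig = false  [false]
3. n2.val = -8  [A.cnt - 25]
4. n2.cnt = 24  [24]
5. n4.val = 6  [terminal]
6. n3.depth = 13  [g.val + 7]
7. n3.hot = 11  [11]
8. n3.cnt = 14  [g.val + 8]
9. n5.cnt = 5  [(if C.sig then S.hot else C.cnt) - 19]
10. n6.val = "yv"  ["yv"]
11. n6.tag = false  [false]
12. n7.idx = true  [terminal]
13. n6.acc = false  [d.idx == false]
14. n5.hot = 23  [A.cnt * -2 + 33]
15. n5.off = 4  [4]
16. n8.fin = true  [terminal]
17. n2.env = false  [C.sig == true]
18. n10.cnt = 10  [10]
19. n11.sig = true  [A.cnt > 9]
20. n11.val = 10  [A.cnt * -1 + 20]
21. n11.cnt = 0  [A.cnt - 10]
22. n12.fin = true  [terminal]
23. n11.env = true  [C.val > 9]
24. n10.hot = -8  [-8]
25. n10.off = 1  [A.cnt - 9]
26. n13.val = "vv"  ["vv"]
27. n13.tag = false  [A.hot == A.off]
28. n14.val = "yu"  ["yu"]
29. n14.tag = false  [B₀.tag == true]
30. n15.val = 30  [terminal]
31. n16.lab = 23  [terminal]
32. n17.val = 15  [terminal]
33. n14.acc = true  [B.tag == false]
34. n18.val = "mm"  ["mm"]
35. n18.tag = true  [B₁.acc == true]
36. n19.fin = false  [terminal]
37. n20.lab = -2  [terminal]
38. n21.val = -8  [terminal]
39. n18.acc = false  [false]
40. n22.cnt = 16  [16]
41. n23.val = -9  [terminal]
42. n24.lab = 3  [terminal]
43. n22.hot = 24  [g.val + 33]
44. n22.off = -2  [A.cnt * -1 + 14]
45. n13.acc = false  [B₂.acc == true]
46. n9.depth = -3  [A.hot * -2 - 19]
47. n9.hot = 29  [A.off + 28]
48. n9.cnt = 0  [A.off + A.hot + 7]
49. n1.hot = 28  [S.cnt + A.cnt + 11]
50. n1.off = -2  [S.cnt + S.hot - 31]
51. n0.depth = 13  [A.hot - 15]
52. n0.hot = 18  [A.off + A.hot - 8]
53. n0.cnt = 20  [A.off + 22]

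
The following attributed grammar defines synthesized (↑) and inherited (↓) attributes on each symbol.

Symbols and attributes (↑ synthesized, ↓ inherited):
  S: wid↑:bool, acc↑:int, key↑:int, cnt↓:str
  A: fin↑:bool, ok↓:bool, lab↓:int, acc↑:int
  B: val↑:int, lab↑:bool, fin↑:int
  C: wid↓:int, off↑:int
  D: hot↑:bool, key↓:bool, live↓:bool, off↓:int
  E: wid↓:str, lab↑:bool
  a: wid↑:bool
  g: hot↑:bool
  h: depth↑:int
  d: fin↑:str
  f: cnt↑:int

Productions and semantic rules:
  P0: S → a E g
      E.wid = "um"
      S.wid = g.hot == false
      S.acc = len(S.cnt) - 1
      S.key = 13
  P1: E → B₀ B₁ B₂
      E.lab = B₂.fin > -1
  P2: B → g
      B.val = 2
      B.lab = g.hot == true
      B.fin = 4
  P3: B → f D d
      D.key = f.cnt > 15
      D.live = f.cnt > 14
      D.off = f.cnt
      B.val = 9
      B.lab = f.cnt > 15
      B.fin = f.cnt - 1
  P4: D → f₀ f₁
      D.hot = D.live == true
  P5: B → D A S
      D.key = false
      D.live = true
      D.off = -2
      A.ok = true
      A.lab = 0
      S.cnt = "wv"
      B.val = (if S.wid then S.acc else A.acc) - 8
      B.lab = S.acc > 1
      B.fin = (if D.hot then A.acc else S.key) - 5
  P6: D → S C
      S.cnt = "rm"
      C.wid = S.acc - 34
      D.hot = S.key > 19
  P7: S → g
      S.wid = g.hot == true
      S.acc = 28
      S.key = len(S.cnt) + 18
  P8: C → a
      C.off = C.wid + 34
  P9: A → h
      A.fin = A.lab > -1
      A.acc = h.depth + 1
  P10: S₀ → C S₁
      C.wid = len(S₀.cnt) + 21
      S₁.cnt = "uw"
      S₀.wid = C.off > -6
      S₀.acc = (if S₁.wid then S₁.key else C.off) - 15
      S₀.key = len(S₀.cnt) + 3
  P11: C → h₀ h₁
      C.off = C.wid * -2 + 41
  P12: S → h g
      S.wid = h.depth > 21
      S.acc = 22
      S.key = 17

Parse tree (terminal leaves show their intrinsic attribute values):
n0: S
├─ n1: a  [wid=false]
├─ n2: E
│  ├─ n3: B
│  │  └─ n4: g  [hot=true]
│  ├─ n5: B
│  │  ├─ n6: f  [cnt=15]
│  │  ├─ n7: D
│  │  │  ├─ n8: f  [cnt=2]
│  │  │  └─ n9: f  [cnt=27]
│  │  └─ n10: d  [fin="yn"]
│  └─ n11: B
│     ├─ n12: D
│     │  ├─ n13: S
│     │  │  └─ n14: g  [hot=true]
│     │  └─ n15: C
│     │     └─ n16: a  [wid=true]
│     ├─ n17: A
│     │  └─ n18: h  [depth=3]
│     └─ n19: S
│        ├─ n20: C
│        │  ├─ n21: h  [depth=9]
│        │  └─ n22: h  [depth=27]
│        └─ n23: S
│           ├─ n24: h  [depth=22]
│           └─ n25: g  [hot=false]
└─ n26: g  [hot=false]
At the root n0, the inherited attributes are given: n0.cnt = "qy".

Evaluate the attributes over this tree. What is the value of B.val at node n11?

-6

1. n0.cnt = "qy"  [given at root]
2. n1.wid = false  [terminal]
3. n2.wid = "um"  ["um"]
4. n4.hot = true  [terminal]
5. n3.val = 2  [2]
6. n3.lab = true  [g.hot == true]
7. n3.fin = 4  [4]
8. n6.cnt = 15  [terminal]
9. n7.key = false  [f.cnt > 15]
10. n7.live = true  [f.cnt > 14]
11. n7.off = 15  [f.cnt]
12. n8.cnt = 2  [terminal]
13. n9.cnt = 27  [terminal]
14. n7.hot = true  [D.live == true]
15. n10.fin = "yn"  [terminal]
16. n5.val = 9  [9]
17. n5.lab = false  [f.cnt > 15]
18. n5.fin = 14  [f.cnt - 1]
19. n12.key = false  [false]
20. n12.live = true  [true]
21. n12.off = -2  [-2]
22. n13.cnt = "rm"  ["rm"]
23. n14.hot = true  [terminal]
24. n13.wid = true  [g.hot == true]
25. n13.acc = 28  [28]
26. n13.key = 20  [len(S.cnt) + 18]
27. n15.wid = -6  [S.acc - 34]
28. n16.wid = true  [terminal]
29. n15.off = 28  [C.wid + 34]
30. n12.hot = true  [S.key > 19]
31. n17.ok = true  [true]
32. n17.lab = 0  [0]
33. n18.depth = 3  [terminal]
34. n17.fin = true  [A.lab > -1]
35. n17.acc = 4  [h.depth + 1]
36. n19.cnt = "wv"  ["wv"]
37. n20.wid = 23  [len(S₀.cnt) + 21]
38. n21.depth = 9  [terminal]
39. n22.depth = 27  [terminal]
40. n20.off = -5  [C.wid * -2 + 41]
41. n23.cnt = "uw"  ["uw"]
42. n24.depth = 22  [terminal]
43. n25.hot = false  [terminal]
44. n23.wid = true  [h.depth > 21]
45. n23.acc = 22  [22]
46. n23.key = 17  [17]
47. n19.wid = true  [C.off > -6]
48. n19.acc = 2  [(if S₁.wid then S₁.key else C.off) - 15]
49. n19.key = 5  [len(S₀.cnt) + 3]
50. n11.val = -6  [(if S.wid then S.acc else A.acc) - 8]
51. n11.lab = true  [S.acc > 1]
52. n11.fin = -1  [(if D.hot then A.acc else S.key) - 5]
53. n2.lab = false  [B₂.fin > -1]
54. n26.hot = false  [terminal]
55. n0.wid = true  [g.hot == false]
56. n0.acc = 1  [len(S.cnt) - 1]
57. n0.key = 13  [13]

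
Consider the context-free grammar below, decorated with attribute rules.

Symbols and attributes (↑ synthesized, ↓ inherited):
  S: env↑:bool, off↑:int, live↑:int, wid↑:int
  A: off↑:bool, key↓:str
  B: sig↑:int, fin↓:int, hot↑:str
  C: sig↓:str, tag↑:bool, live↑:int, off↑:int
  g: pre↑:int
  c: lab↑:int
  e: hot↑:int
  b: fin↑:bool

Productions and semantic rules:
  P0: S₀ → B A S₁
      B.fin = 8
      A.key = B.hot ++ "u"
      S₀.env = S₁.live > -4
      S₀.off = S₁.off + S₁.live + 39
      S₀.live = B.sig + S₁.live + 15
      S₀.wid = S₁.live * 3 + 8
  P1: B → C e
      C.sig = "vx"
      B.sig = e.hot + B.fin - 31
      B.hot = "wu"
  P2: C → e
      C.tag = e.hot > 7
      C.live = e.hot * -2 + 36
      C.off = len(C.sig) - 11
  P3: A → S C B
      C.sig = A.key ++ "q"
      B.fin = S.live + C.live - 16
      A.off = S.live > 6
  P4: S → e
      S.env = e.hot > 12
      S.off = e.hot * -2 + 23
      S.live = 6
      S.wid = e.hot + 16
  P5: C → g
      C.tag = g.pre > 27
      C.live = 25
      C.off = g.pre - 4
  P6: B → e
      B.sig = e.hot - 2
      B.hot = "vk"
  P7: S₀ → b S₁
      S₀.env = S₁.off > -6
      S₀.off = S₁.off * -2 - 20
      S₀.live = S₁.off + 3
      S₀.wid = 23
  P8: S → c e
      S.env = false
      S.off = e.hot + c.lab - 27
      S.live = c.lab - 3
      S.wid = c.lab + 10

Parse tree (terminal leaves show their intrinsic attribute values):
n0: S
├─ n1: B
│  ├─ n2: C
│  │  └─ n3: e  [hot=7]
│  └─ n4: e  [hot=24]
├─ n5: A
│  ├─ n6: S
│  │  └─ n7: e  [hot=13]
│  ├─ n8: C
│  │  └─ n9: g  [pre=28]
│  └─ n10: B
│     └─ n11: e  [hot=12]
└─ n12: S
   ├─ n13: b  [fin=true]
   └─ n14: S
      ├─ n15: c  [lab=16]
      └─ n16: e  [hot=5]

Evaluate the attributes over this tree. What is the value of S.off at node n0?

1. n1.fin = 8  [8]
2. n2.sig = "vx"  ["vx"]
3. n3.hot = 7  [terminal]
4. n2.tag = false  [e.hot > 7]
5. n2.live = 22  [e.hot * -2 + 36]
6. n2.off = -9  [len(C.sig) - 11]
7. n4.hot = 24  [terminal]
8. n1.sig = 1  [e.hot + B.fin - 31]
9. n1.hot = "wu"  ["wu"]
10. n5.key = "wuu"  [B.hot ++ "u"]
11. n7.hot = 13  [terminal]
12. n6.env = true  [e.hot > 12]
13. n6.off = -3  [e.hot * -2 + 23]
14. n6.live = 6  [6]
15. n6.wid = 29  [e.hot + 16]
16. n8.sig = "wuuq"  [A.key ++ "q"]
17. n9.pre = 28  [terminal]
18. n8.tag = true  [g.pre > 27]
19. n8.live = 25  [25]
20. n8.off = 24  [g.pre - 4]
21. n10.fin = 15  [S.live + C.live - 16]
22. n11.hot = 12  [terminal]
23. n10.sig = 10  [e.hot - 2]
24. n10.hot = "vk"  ["vk"]
25. n5.off = false  [S.live > 6]
26. n13.fin = true  [terminal]
27. n15.lab = 16  [terminal]
28. n16.hot = 5  [terminal]
29. n14.env = false  [false]
30. n14.off = -6  [e.hot + c.lab - 27]
31. n14.live = 13  [c.lab - 3]
32. n14.wid = 26  [c.lab + 10]
33. n12.env = false  [S₁.off > -6]
34. n12.off = -8  [S₁.off * -2 - 20]
35. n12.live = -3  [S₁.off + 3]
36. n12.wid = 23  [23]
37. n0.env = true  [S₁.live > -4]
38. n0.off = 28  [S₁.off + S₁.live + 39]
39. n0.live = 13  [B.sig + S₁.live + 15]
40. n0.wid = -1  [S₁.live * 3 + 8]

28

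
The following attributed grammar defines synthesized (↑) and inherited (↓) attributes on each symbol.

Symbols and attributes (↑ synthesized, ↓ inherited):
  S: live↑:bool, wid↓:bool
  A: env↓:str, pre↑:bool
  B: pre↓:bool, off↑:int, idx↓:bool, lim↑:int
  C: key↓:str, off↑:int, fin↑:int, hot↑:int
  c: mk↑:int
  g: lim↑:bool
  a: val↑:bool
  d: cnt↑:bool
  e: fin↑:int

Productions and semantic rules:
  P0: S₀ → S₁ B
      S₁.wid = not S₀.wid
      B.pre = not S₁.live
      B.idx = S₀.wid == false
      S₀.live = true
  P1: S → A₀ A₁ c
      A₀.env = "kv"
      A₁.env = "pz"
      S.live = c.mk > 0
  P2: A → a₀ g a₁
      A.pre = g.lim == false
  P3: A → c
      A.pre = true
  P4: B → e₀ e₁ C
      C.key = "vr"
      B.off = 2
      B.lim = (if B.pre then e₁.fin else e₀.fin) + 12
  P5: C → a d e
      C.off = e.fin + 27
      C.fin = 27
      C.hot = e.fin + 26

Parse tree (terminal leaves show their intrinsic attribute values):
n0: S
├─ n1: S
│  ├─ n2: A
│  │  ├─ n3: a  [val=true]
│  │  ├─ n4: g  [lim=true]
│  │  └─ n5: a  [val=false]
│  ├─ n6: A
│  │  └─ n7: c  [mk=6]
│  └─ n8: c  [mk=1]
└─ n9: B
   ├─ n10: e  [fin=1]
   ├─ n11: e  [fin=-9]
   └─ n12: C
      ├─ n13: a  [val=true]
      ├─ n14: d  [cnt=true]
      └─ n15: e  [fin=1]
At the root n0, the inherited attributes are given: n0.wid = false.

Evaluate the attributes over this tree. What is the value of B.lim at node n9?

13

1. n0.wid = false  [given at root]
2. n1.wid = true  [not S₀.wid]
3. n2.env = "kv"  ["kv"]
4. n3.val = true  [terminal]
5. n4.lim = true  [terminal]
6. n5.val = false  [terminal]
7. n2.pre = false  [g.lim == false]
8. n6.env = "pz"  ["pz"]
9. n7.mk = 6  [terminal]
10. n6.pre = true  [true]
11. n8.mk = 1  [terminal]
12. n1.live = true  [c.mk > 0]
13. n9.pre = false  [not S₁.live]
14. n9.idx = true  [S₀.wid == false]
15. n10.fin = 1  [terminal]
16. n11.fin = -9  [terminal]
17. n12.key = "vr"  ["vr"]
18. n13.val = true  [terminal]
19. n14.cnt = true  [terminal]
20. n15.fin = 1  [terminal]
21. n12.off = 28  [e.fin + 27]
22. n12.fin = 27  [27]
23. n12.hot = 27  [e.fin + 26]
24. n9.off = 2  [2]
25. n9.lim = 13  [(if B.pre then e₁.fin else e₀.fin) + 12]
26. n0.live = true  [true]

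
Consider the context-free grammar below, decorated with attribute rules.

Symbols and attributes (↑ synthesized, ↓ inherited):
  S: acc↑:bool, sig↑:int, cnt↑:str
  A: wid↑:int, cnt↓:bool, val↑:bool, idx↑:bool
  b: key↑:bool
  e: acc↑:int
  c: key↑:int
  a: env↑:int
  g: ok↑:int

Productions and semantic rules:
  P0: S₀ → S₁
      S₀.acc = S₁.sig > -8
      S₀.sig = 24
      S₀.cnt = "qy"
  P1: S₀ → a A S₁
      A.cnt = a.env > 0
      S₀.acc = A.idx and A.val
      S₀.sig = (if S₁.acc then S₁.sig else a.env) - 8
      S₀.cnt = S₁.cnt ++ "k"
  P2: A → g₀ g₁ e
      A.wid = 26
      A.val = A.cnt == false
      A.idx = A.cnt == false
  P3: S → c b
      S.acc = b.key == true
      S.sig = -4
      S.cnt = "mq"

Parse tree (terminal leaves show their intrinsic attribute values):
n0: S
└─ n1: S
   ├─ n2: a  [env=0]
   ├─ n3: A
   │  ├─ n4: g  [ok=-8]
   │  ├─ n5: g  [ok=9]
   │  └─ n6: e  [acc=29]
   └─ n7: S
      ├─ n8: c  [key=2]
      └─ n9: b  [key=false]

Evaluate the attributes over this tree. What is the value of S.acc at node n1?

1. n2.env = 0  [terminal]
2. n3.cnt = false  [a.env > 0]
3. n4.ok = -8  [terminal]
4. n5.ok = 9  [terminal]
5. n6.acc = 29  [terminal]
6. n3.wid = 26  [26]
7. n3.val = true  [A.cnt == false]
8. n3.idx = true  [A.cnt == false]
9. n8.key = 2  [terminal]
10. n9.key = false  [terminal]
11. n7.acc = false  [b.key == true]
12. n7.sig = -4  [-4]
13. n7.cnt = "mq"  ["mq"]
14. n1.acc = true  [A.idx and A.val]
15. n1.sig = -8  [(if S₁.acc then S₁.sig else a.env) - 8]
16. n1.cnt = "mqk"  [S₁.cnt ++ "k"]
17. n0.acc = false  [S₁.sig > -8]
18. n0.sig = 24  [24]
19. n0.cnt = "qy"  ["qy"]

true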